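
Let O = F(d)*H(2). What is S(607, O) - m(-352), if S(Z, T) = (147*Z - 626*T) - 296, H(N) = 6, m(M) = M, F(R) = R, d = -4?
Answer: 104309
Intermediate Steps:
O = -24 (O = -4*6 = -24)
S(Z, T) = -296 - 626*T + 147*Z (S(Z, T) = (-626*T + 147*Z) - 296 = -296 - 626*T + 147*Z)
S(607, O) - m(-352) = (-296 - 626*(-24) + 147*607) - 1*(-352) = (-296 + 15024 + 89229) + 352 = 103957 + 352 = 104309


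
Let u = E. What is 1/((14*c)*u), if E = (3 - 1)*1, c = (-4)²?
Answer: 1/448 ≈ 0.0022321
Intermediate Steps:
c = 16
E = 2 (E = 2*1 = 2)
u = 2
1/((14*c)*u) = 1/((14*16)*2) = 1/(224*2) = 1/448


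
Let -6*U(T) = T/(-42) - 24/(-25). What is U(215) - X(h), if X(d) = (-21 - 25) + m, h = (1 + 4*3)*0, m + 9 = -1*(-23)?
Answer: 205967/6300 ≈ 32.693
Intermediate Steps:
m = 14 (m = -9 - 1*(-23) = -9 + 23 = 14)
h = 0 (h = (1 + 12)*0 = 13*0 = 0)
U(T) = -4/25 + T/252 (U(T) = -(T/(-42) - 24/(-25))/6 = -(T*(-1/42) - 24*(-1/25))/6 = -(-T/42 + 24/25)/6 = -(24/25 - T/42)/6 = -4/25 + T/252)
X(d) = -32 (X(d) = (-21 - 25) + 14 = -46 + 14 = -32)
U(215) - X(h) = (-4/25 + (1/252)*215) - 1*(-32) = (-4/25 + 215/252) + 32 = 4367/6300 + 32 = 205967/6300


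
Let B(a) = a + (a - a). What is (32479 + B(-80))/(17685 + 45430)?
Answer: 32399/63115 ≈ 0.51333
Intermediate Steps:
B(a) = a (B(a) = a + 0 = a)
(32479 + B(-80))/(17685 + 45430) = (32479 - 80)/(17685 + 45430) = 32399/63115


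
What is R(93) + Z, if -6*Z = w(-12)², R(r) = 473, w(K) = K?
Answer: 449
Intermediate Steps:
Z = -24 (Z = -⅙*(-12)² = -⅙*144 = -24)
R(93) + Z = 473 - 24 = 449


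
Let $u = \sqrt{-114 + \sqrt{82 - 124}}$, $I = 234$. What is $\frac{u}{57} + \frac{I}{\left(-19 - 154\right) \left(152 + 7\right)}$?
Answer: $- \frac{78}{9169} + \frac{\sqrt{-114 + i \sqrt{42}}}{57} \approx -0.0031847 + 0.18739 i$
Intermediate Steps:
$u = \sqrt{-114 + i \sqrt{42}}$ ($u = \sqrt{-114 + \sqrt{-42}} = \sqrt{-114 + i \sqrt{42}} \approx 0.30337 + 10.681 i$)
$\frac{u}{57} + \frac{I}{\left(-19 - 154\right) \left(152 + 7\right)} = \frac{\sqrt{-114 + i \sqrt{42}}}{57} + \frac{234}{\left(-19 - 154\right) \left(152 + 7\right)} = \sqrt{-114 + i \sqrt{42}} \cdot \frac{1}{57} + \frac{234}{\left(-173\right) 159} = \frac{\sqrt{-114 + i \sqrt{42}}}{57} + \frac{234}{-27507} = \frac{\sqrt{-114 + i \sqrt{42}}}{57} + 234 \left(- \frac{1}{27507}\right) = \frac{\sqrt{-114 + i \sqrt{42}}}{57} - \frac{78}{9169} = - \frac{78}{9169} + \frac{\sqrt{-114 + i \sqrt{42}}}{57}$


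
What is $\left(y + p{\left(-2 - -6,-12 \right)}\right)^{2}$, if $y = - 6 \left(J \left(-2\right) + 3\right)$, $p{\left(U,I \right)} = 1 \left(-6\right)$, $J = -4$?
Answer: $5184$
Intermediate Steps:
$p{\left(U,I \right)} = -6$
$y = -66$ ($y = - 6 \left(\left(-4\right) \left(-2\right) + 3\right) = - 6 \left(8 + 3\right) = \left(-6\right) 11 = -66$)
$\left(y + p{\left(-2 - -6,-12 \right)}\right)^{2} = \left(-66 - 6\right)^{2} = \left(-72\right)^{2} = 5184$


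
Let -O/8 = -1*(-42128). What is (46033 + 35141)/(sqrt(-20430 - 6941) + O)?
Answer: -9119195392/37861734649 - 27058*I*sqrt(27371)/37861734649 ≈ -0.24086 - 0.00011823*I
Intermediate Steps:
O = -337024 (O = -(-8)*(-42128) = -8*42128 = -337024)
(46033 + 35141)/(sqrt(-20430 - 6941) + O) = (46033 + 35141)/(sqrt(-20430 - 6941) - 337024) = 81174/(sqrt(-27371) - 337024) = 81174/(I*sqrt(27371) - 337024) = 81174/(-337024 + I*sqrt(27371))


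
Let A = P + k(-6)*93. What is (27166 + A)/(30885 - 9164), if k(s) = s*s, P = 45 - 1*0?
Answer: 30559/21721 ≈ 1.4069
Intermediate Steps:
P = 45 (P = 45 + 0 = 45)
k(s) = s²
A = 3393 (A = 45 + (-6)²*93 = 45 + 36*93 = 45 + 3348 = 3393)
(27166 + A)/(30885 - 9164) = (27166 + 3393)/(30885 - 9164) = 30559/21721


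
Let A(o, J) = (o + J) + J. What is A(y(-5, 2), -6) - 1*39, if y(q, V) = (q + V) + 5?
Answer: -49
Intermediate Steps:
y(q, V) = 5 + V + q (y(q, V) = (V + q) + 5 = 5 + V + q)
A(o, J) = o + 2*J (A(o, J) = (J + o) + J = o + 2*J)
A(y(-5, 2), -6) - 1*39 = ((5 + 2 - 5) + 2*(-6)) - 1*39 = (2 - 12) - 39 = -10 - 39 = -49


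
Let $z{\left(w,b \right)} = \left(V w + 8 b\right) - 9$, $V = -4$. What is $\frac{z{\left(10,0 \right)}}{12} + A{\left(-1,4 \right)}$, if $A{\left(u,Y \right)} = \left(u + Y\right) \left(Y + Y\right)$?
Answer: $\frac{239}{12} \approx 19.917$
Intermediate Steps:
$z{\left(w,b \right)} = -9 - 4 w + 8 b$ ($z{\left(w,b \right)} = \left(- 4 w + 8 b\right) - 9 = -9 - 4 w + 8 b$)
$A{\left(u,Y \right)} = 2 Y \left(Y + u\right)$ ($A{\left(u,Y \right)} = \left(Y + u\right) 2 Y = 2 Y \left(Y + u\right)$)
$\frac{z{\left(10,0 \right)}}{12} + A{\left(-1,4 \right)} = \frac{-9 - 40 + 8 \cdot 0}{12} + 2 \cdot 4 \left(4 - 1\right) = \left(-9 - 40 + 0\right) \frac{1}{12} + 2 \cdot 4 \cdot 3 = \left(-49\right) \frac{1}{12} + 24 = - \frac{49}{12} + 24 = \frac{239}{12}$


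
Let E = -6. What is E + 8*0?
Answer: -6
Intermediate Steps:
E + 8*0 = -6 + 8*0 = -6 + 0 = -6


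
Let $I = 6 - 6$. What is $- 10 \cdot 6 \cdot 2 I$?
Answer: $0$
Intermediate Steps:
$I = 0$ ($I = 6 - 6 = 0$)
$- 10 \cdot 6 \cdot 2 I = - 10 \cdot 6 \cdot 2 \cdot 0 = \left(-10\right) 12 \cdot 0 = \left(-120\right) 0 = 0$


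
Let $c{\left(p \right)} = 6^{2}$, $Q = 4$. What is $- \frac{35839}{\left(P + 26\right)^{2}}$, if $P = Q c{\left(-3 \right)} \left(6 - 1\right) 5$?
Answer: $- \frac{35839}{13147876} \approx -0.0027258$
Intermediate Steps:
$c{\left(p \right)} = 36$
$P = 3600$ ($P = 4 \cdot 36 \left(6 - 1\right) 5 = 144 \cdot 5 \cdot 5 = 144 \cdot 25 = 3600$)
$- \frac{35839}{\left(P + 26\right)^{2}} = - \frac{35839}{\left(3600 + 26\right)^{2}} = - \frac{35839}{3626^{2}} = - \frac{35839}{13147876}$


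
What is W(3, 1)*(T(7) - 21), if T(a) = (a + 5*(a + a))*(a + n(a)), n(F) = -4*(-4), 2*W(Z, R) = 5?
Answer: 4375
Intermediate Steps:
W(Z, R) = 5/2 (W(Z, R) = (½)*5 = 5/2)
n(F) = 16
T(a) = 11*a*(16 + a) (T(a) = (a + 5*(a + a))*(a + 16) = (a + 5*(2*a))*(16 + a) = (a + 10*a)*(16 + a) = (11*a)*(16 + a) = 11*a*(16 + a))
W(3, 1)*(T(7) - 21) = 5*(11*7*(16 + 7) - 21)/2 = 5*(11*7*23 - 21)/2 = 5*(1771 - 21)/2 = (5/2)*1750 = 4375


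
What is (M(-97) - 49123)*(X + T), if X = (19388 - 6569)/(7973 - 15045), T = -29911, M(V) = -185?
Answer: 2607695627397/1768 ≈ 1.4749e+9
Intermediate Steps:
X = -12819/7072 (X = 12819/(-7072) = 12819*(-1/7072) = -12819/7072 ≈ -1.8126)
(M(-97) - 49123)*(X + T) = (-185 - 49123)*(-12819/7072 - 29911) = -49308*(-211543411/7072) = 2607695627397/1768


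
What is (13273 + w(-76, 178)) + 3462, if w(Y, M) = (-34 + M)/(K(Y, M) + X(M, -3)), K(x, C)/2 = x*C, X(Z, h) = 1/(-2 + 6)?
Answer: 1811111329/108223 ≈ 16735.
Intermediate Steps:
X(Z, h) = ¼ (X(Z, h) = 1/4 = ¼)
K(x, C) = 2*C*x (K(x, C) = 2*(x*C) = 2*(C*x) = 2*C*x)
w(Y, M) = (-34 + M)/(¼ + 2*M*Y) (w(Y, M) = (-34 + M)/(2*M*Y + ¼) = (-34 + M)/(¼ + 2*M*Y))
(13273 + w(-76, 178)) + 3462 = (13273 + 4*(-34 + 178)/(1 + 8*178*(-76))) + 3462 = (13273 + 4*144/(1 - 108224)) + 3462 = (13273 + 4*144/(-108223)) + 3462 = (13273 + 4*(-1/108223)*144) + 3462 = (13273 - 576/108223) + 3462 = 1436443303/108223 + 3462 = 1811111329/108223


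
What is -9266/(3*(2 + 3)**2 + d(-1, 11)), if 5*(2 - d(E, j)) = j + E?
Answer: -9266/75 ≈ -123.55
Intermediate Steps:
d(E, j) = 2 - E/5 - j/5 (d(E, j) = 2 - (j + E)/5 = 2 - (E + j)/5 = 2 + (-E/5 - j/5) = 2 - E/5 - j/5)
-9266/(3*(2 + 3)**2 + d(-1, 11)) = -9266/(3*(2 + 3)**2 + (2 - 1/5*(-1) - 1/5*11)) = -9266/(3*5**2 + (2 + 1/5 - 11/5)) = -9266/(3*25 + 0) = -9266/(75 + 0) = -9266/75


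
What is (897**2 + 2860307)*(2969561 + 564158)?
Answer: 12950783302604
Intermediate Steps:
(897**2 + 2860307)*(2969561 + 564158) = (804609 + 2860307)*3533719 = 3664916*3533719 = 12950783302604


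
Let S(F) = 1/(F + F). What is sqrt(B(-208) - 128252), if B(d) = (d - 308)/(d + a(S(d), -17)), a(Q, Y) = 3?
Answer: 2*I*sqrt(1347421130)/205 ≈ 358.12*I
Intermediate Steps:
S(F) = 1/(2*F)
B(d) = (-308 + d)/(3 + d) (B(d) = (d - 308)/(d + 3) = (-308 + d)/(3 + d))
sqrt(B(-208) - 128252) = sqrt((-308 - 208)/(3 - 208) - 128252) = sqrt(-516/(-205) - 128252) = sqrt(-1/205*(-516) - 128252) = sqrt(516/205 - 128252) = sqrt(-26291144/205) = 2*I*sqrt(1347421130)/205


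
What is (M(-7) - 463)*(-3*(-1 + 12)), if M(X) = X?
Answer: 15510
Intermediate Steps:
(M(-7) - 463)*(-3*(-1 + 12)) = (-7 - 463)*(-3*(-1 + 12)) = -(-1410)*11 = -470*(-33) = 15510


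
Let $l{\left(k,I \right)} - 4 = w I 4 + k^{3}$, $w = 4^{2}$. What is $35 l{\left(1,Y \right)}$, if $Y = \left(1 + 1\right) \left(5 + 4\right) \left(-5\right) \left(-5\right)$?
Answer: $1008175$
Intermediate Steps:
$w = 16$
$Y = 450$ ($Y = 2 \cdot 9 \left(-5\right) \left(-5\right) = 18 \left(-5\right) \left(-5\right) = \left(-90\right) \left(-5\right) = 450$)
$l{\left(k,I \right)} = 4 + k^{3} + 64 I$ ($l{\left(k,I \right)} = 4 + \left(16 I 4 + k^{3}\right) = 4 + \left(64 I + k^{3}\right) = 4 + \left(k^{3} + 64 I\right) = 4 + k^{3} + 64 I$)
$35 l{\left(1,Y \right)} = 35 \left(4 + 1^{3} + 64 \cdot 450\right) = 35 \left(4 + 1 + 28800\right) = 35 \cdot 28805 = 1008175$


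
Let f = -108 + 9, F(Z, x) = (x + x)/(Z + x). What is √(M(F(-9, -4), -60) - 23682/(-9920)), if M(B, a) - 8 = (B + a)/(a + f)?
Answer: √70691686010790/2563080 ≈ 3.2804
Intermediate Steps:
F(Z, x) = 2*x/(Z + x) (F(Z, x) = (2*x)/(Z + x) = 2*x/(Z + x))
f = -99
M(B, a) = 8 + (B + a)/(-99 + a) (M(B, a) = 8 + (B + a)/(a - 99) = 8 + (B + a)/(-99 + a))
√(M(F(-9, -4), -60) - 23682/(-9920)) = √((-792 + 2*(-4)/(-9 - 4) + 9*(-60))/(-99 - 60) - 23682/(-9920)) = √((-792 + 2*(-4)/(-13) - 540)/(-159) - 23682*(-1/9920)) = √(-(-792 + 2*(-4)*(-1/13) - 540)/159 + 11841/4960) = √(-(-792 + 8/13 - 540)/159 + 11841/4960) = √(-1/159*(-17308/13) + 11841/4960) = √(17308/2067 + 11841/4960) = √(110323027/10252320) = √70691686010790/2563080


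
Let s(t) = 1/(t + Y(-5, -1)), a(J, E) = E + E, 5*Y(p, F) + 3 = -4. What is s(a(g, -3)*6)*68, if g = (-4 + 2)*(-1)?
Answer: -20/11 ≈ -1.8182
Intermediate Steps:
g = 2 (g = -2*(-1) = 2)
Y(p, F) = -7/5 (Y(p, F) = -3/5 + (1/5)*(-4) = -3/5 - 4/5 = -7/5)
a(J, E) = 2*E
s(t) = 1/(-7/5 + t) (s(t) = 1/(t - 7/5) = 1/(-7/5 + t))
s(a(g, -3)*6)*68 = (5/(-7 + 5*((2*(-3))*6)))*68 = (5/(-7 + 5*(-6*6)))*68 = (5/(-7 + 5*(-36)))*68 = (5/(-7 - 180))*68 = (5/(-187))*68 = (5*(-1/187))*68 = -5/187*68 = -20/11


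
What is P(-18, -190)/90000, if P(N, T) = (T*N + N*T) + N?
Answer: 379/5000 ≈ 0.075800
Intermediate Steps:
P(N, T) = N + 2*N*T (P(N, T) = (N*T + N*T) + N = 2*N*T + N = N + 2*N*T)
P(-18, -190)/90000 = -18*(1 + 2*(-190))/90000 = -18*(1 - 380)*(1/90000) = -18*(-379)*(1/90000) = 6822*(1/90000) = 379/5000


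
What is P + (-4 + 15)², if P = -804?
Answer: -683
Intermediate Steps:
P + (-4 + 15)² = -804 + (-4 + 15)² = -804 + 11² = -804 + 121 = -683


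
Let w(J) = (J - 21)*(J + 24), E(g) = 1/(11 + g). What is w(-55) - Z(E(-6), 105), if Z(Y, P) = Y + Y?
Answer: 11778/5 ≈ 2355.6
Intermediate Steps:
w(J) = (-21 + J)*(24 + J)
Z(Y, P) = 2*Y
w(-55) - Z(E(-6), 105) = (-504 + (-55)**2 + 3*(-55)) - 2/(11 - 6) = (-504 + 3025 - 165) - 2/5 = 2356 - 2/5 = 11778/5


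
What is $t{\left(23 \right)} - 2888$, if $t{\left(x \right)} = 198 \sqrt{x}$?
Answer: $-2888 + 198 \sqrt{23} \approx -1938.4$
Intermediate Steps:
$t{\left(23 \right)} - 2888 = 198 \sqrt{23} - 2888 = -2888 + 198 \sqrt{23}$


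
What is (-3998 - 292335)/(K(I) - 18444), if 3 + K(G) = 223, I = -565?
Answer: 296333/18224 ≈ 16.261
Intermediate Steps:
K(G) = 220 (K(G) = -3 + 223 = 220)
(-3998 - 292335)/(K(I) - 18444) = (-3998 - 292335)/(220 - 18444) = -296333/(-18224) = -296333*(-1/18224) = 296333/18224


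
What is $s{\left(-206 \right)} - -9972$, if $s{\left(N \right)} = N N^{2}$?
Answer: $-8731844$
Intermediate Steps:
$s{\left(N \right)} = N^{3}$
$s{\left(-206 \right)} - -9972 = \left(-206\right)^{3} - -9972 = -8741816 + 9972 = -8731844$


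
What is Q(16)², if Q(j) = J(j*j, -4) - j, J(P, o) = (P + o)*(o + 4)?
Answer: 256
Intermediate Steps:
J(P, o) = (4 + o)*(P + o) (J(P, o) = (P + o)*(4 + o) = (4 + o)*(P + o))
Q(j) = -j (Q(j) = ((-4)² + 4*(j*j) + 4*(-4) + (j*j)*(-4)) - j = (16 + 4*j² - 16 + j²*(-4)) - j = (16 + 4*j² - 16 - 4*j²) - j = 0 - j = -j)
Q(16)² = (-1*16)² = (-16)² = 256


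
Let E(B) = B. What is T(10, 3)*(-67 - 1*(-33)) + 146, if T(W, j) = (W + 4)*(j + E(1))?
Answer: -1758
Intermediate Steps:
T(W, j) = (1 + j)*(4 + W) (T(W, j) = (W + 4)*(j + 1) = (4 + W)*(1 + j) = (1 + j)*(4 + W))
T(10, 3)*(-67 - 1*(-33)) + 146 = (4 + 10 + 4*3 + 10*3)*(-67 - 1*(-33)) + 146 = (4 + 10 + 12 + 30)*(-67 + 33) + 146 = 56*(-34) + 146 = -1904 + 146 = -1758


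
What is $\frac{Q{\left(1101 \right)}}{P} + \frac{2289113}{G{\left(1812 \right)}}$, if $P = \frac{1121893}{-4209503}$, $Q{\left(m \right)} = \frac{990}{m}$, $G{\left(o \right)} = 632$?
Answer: $\frac{941629391337923}{260216349992} \approx 3618.6$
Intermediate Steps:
$P = - \frac{1121893}{4209503}$ ($P = 1121893 \left(- \frac{1}{4209503}\right) = - \frac{1121893}{4209503} \approx -0.26651$)
$\frac{Q{\left(1101 \right)}}{P} + \frac{2289113}{G{\left(1812 \right)}} = \frac{990 \cdot \frac{1}{1101}}{- \frac{1121893}{4209503}} + \frac{2289113}{632} = 990 \cdot \frac{1}{1101} \left(- \frac{4209503}{1121893}\right) + 2289113 \cdot \frac{1}{632} = \frac{330}{367} \left(- \frac{4209503}{1121893}\right) + \frac{2289113}{632} = - \frac{1389135990}{411734731} + \frac{2289113}{632} = \frac{941629391337923}{260216349992}$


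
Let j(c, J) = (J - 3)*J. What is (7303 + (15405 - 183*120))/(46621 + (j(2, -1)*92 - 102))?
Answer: 748/46887 ≈ 0.015953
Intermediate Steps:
j(c, J) = J*(-3 + J) (j(c, J) = (-3 + J)*J = J*(-3 + J))
(7303 + (15405 - 183*120))/(46621 + (j(2, -1)*92 - 102)) = (7303 + (15405 - 183*120))/(46621 + (-(-3 - 1)*92 - 102)) = (7303 + (15405 - 21960))/(46621 + (-1*(-4)*92 - 102)) = (7303 - 6555)/(46621 + (4*92 - 102)) = 748/(46621 + (368 - 102)) = 748/(46621 + 266) = 748/46887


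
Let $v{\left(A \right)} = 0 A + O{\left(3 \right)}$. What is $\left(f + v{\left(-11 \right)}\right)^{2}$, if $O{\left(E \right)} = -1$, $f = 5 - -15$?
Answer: $361$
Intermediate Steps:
$f = 20$ ($f = 5 + 15 = 20$)
$v{\left(A \right)} = -1$ ($v{\left(A \right)} = 0 A - 1 = 0 - 1 = -1$)
$\left(f + v{\left(-11 \right)}\right)^{2} = \left(20 - 1\right)^{2} = 19^{2} = 361$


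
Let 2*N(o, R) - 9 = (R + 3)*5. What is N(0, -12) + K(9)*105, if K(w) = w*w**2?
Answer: 76527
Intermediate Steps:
N(o, R) = 12 + 5*R/2 (N(o, R) = 9/2 + ((R + 3)*5)/2 = 9/2 + ((3 + R)*5)/2 = 9/2 + (15 + 5*R)/2 = 9/2 + (15/2 + 5*R/2) = 12 + 5*R/2)
K(w) = w**3
N(0, -12) + K(9)*105 = (12 + (5/2)*(-12)) + 9**3*105 = (12 - 30) + 729*105 = -18 + 76545 = 76527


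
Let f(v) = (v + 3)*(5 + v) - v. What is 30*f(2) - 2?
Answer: 988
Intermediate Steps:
f(v) = -v + (3 + v)*(5 + v) (f(v) = (3 + v)*(5 + v) - v = -v + (3 + v)*(5 + v))
30*f(2) - 2 = 30*(15 + 2² + 7*2) - 2 = 30*(15 + 4 + 14) - 2 = 30*33 - 2 = 990 - 2 = 988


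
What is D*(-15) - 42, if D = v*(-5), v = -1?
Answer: -117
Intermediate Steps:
D = 5 (D = -1*(-5) = 5)
D*(-15) - 42 = 5*(-15) - 42 = -75 - 42 = -117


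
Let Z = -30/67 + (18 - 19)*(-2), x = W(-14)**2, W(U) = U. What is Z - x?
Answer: -13028/67 ≈ -194.45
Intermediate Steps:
x = 196 (x = (-14)**2 = 196)
Z = 104/67 (Z = -30*1/67 - 1*(-2) = -30/67 + 2 = 104/67 ≈ 1.5522)
Z - x = 104/67 - 1*196 = 104/67 - 196 = -13028/67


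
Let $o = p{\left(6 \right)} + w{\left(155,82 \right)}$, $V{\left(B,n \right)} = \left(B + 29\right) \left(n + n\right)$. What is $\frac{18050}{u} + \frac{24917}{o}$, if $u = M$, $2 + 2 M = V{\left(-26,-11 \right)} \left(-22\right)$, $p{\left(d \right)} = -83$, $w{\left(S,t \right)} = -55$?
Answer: $- \frac{622957}{4002} \approx -155.66$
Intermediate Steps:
$V{\left(B,n \right)} = 2 n \left(29 + B\right)$ ($V{\left(B,n \right)} = \left(29 + B\right) 2 n = 2 n \left(29 + B\right)$)
$M = 725$ ($M = -1 + \frac{2 \left(-11\right) \left(29 - 26\right) \left(-22\right)}{2} = -1 + \frac{2 \left(-11\right) 3 \left(-22\right)}{2} = -1 + \frac{\left(-66\right) \left(-22\right)}{2} = -1 + \frac{1}{2} \cdot 1452 = -1 + 726 = 725$)
$o = -138$ ($o = -83 - 55 = -138$)
$u = 725$
$\frac{18050}{u} + \frac{24917}{o} = \frac{18050}{725} + \frac{24917}{-138} = 18050 \cdot \frac{1}{725} + 24917 \left(- \frac{1}{138}\right) = \frac{722}{29} - \frac{24917}{138} = - \frac{622957}{4002}$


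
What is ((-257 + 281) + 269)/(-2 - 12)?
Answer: -293/14 ≈ -20.929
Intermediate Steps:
((-257 + 281) + 269)/(-2 - 12) = (24 + 269)/(-14) = -1/14*293 = -293/14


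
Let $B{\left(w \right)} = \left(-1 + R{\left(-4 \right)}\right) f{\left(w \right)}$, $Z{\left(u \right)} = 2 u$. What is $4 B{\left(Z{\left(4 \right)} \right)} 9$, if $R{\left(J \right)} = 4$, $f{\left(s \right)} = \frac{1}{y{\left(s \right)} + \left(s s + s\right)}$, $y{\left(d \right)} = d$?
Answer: $\frac{27}{20} \approx 1.35$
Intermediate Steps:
$f{\left(s \right)} = \frac{1}{s^{2} + 2 s}$ ($f{\left(s \right)} = \frac{1}{s + \left(s s + s\right)} = \frac{1}{s + \left(s^{2} + s\right)} = \frac{1}{s + \left(s + s^{2}\right)} = \frac{1}{s^{2} + 2 s}$)
$B{\left(w \right)} = \frac{3}{w \left(2 + w\right)}$ ($B{\left(w \right)} = \left(-1 + 4\right) \frac{1}{w \left(2 + w\right)} = 3 \frac{1}{w \left(2 + w\right)} = \frac{3}{w \left(2 + w\right)}$)
$4 B{\left(Z{\left(4 \right)} \right)} 9 = 4 \frac{3}{2 \cdot 4 \left(2 + 2 \cdot 4\right)} 9 = 4 \frac{3}{8 \left(2 + 8\right)} 9 = 4 \cdot 3 \cdot \frac{1}{8} \cdot \frac{1}{10} \cdot 9 = 4 \cdot \frac{3}{80} \cdot 9 = \frac{3}{20} \cdot 9 = \frac{27}{20}$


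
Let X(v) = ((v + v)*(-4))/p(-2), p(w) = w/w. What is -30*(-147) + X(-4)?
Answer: 4442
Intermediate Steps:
p(w) = 1
X(v) = -8*v (X(v) = ((v + v)*(-4))/1 = ((2*v)*(-4))*1 = -8*v*1 = -8*v)
-30*(-147) + X(-4) = -30*(-147) - 8*(-4) = 4410 + 32 = 4442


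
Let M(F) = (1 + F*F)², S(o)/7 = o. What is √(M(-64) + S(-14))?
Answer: √16785311 ≈ 4097.0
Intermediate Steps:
S(o) = 7*o
M(F) = (1 + F²)²
√(M(-64) + S(-14)) = √((1 + (-64)²)² + 7*(-14)) = √((1 + 4096)² - 98) = √(4097² - 98) = √(16785409 - 98) = √16785311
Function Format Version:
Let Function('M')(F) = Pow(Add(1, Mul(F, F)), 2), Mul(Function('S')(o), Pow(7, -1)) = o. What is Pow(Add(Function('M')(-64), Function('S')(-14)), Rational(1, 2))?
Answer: Pow(16785311, Rational(1, 2)) ≈ 4097.0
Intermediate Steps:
Function('S')(o) = Mul(7, o)
Function('M')(F) = Pow(Add(1, Pow(F, 2)), 2)
Pow(Add(Function('M')(-64), Function('S')(-14)), Rational(1, 2)) = Pow(Add(Pow(Add(1, Pow(-64, 2)), 2), Mul(7, -14)), Rational(1, 2)) = Pow(Add(Pow(Add(1, 4096), 2), -98), Rational(1, 2)) = Pow(Add(Pow(4097, 2), -98), Rational(1, 2)) = Pow(Add(16785409, -98), Rational(1, 2)) = Pow(16785311, Rational(1, 2))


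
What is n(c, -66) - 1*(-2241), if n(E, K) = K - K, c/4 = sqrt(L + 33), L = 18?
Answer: 2241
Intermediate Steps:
c = 4*sqrt(51) (c = 4*sqrt(18 + 33) = 4*sqrt(51) ≈ 28.566)
n(E, K) = 0
n(c, -66) - 1*(-2241) = 0 - 1*(-2241) = 0 + 2241 = 2241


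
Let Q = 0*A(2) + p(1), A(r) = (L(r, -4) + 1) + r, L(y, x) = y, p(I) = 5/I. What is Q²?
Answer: 25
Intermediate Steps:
A(r) = 1 + 2*r (A(r) = (r + 1) + r = (1 + r) + r = 1 + 2*r)
Q = 5 (Q = 0*(1 + 2*2) + 5/1 = 0*(1 + 4) + 5*1 = 0*5 + 5 = 0 + 5 = 5)
Q² = 5² = 25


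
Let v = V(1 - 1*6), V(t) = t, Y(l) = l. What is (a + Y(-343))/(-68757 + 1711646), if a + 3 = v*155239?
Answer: -776541/1642889 ≈ -0.47267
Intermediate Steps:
v = -5 (v = 1 - 1*6 = 1 - 6 = -5)
a = -776198 (a = -3 - 5*155239 = -3 - 776195 = -776198)
(a + Y(-343))/(-68757 + 1711646) = (-776198 - 343)/(-68757 + 1711646) = -776541/1642889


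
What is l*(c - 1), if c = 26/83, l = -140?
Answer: 7980/83 ≈ 96.145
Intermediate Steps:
c = 26/83 (c = 26*(1/83) = 26/83 ≈ 0.31325)
l*(c - 1) = -140*(26/83 - 1) = -140*(-57/83) = 7980/83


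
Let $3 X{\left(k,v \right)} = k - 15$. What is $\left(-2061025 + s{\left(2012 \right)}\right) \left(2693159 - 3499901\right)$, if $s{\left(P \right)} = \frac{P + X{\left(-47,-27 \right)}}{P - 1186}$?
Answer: $\frac{686700669571032}{413} \approx 1.6627 \cdot 10^{12}$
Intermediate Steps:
$X{\left(k,v \right)} = -5 + \frac{k}{3}$ ($X{\left(k,v \right)} = \frac{k - 15}{3} = \frac{-15 + k}{3} = -5 + \frac{k}{3}$)
$s{\left(P \right)} = \frac{- \frac{62}{3} + P}{-1186 + P}$ ($s{\left(P \right)} = \frac{P + \left(-5 + \frac{1}{3} \left(-47\right)\right)}{P - 1186} = \frac{P - \frac{62}{3}}{-1186 + P} = \frac{- \frac{62}{3} + P}{-1186 + P}$)
$\left(-2061025 + s{\left(2012 \right)}\right) \left(2693159 - 3499901\right) = \left(-2061025 + \frac{- \frac{62}{3} + 2012}{-1186 + 2012}\right) \left(2693159 - 3499901\right) = \left(-2061025 + \frac{1}{826} \cdot \frac{5974}{3}\right) \left(-806742\right) = \left(-2061025 + \frac{2987}{1239}\right) \left(-806742\right) = \left(- \frac{2553606988}{1239}\right) \left(-806742\right) = \frac{686700669571032}{413}$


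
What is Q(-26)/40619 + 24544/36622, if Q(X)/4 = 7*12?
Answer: 504628864/743774509 ≈ 0.67847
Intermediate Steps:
Q(X) = 336 (Q(X) = 4*(7*12) = 4*84 = 336)
Q(-26)/40619 + 24544/36622 = 336/40619 + 24544/36622 = 336*(1/40619) + 24544*(1/36622) = 336/40619 + 12272/18311 = 504628864/743774509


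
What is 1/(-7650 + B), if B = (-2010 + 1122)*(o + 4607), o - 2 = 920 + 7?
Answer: -1/4923618 ≈ -2.0310e-7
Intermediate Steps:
o = 929 (o = 2 + (920 + 7) = 2 + 927 = 929)
B = -4915968 (B = (-2010 + 1122)*(929 + 4607) = -888*5536 = -4915968)
1/(-7650 + B) = 1/(-7650 - 4915968) = 1/(-4923618) = -1/4923618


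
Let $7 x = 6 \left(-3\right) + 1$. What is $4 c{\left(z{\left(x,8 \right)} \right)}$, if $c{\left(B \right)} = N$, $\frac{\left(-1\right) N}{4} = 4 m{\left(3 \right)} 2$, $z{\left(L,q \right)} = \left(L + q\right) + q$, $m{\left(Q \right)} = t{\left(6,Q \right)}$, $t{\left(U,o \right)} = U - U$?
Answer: $0$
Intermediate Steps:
$t{\left(U,o \right)} = 0$
$m{\left(Q \right)} = 0$
$x = - \frac{17}{7}$ ($x = \frac{6 \left(-3\right) + 1}{7} = \frac{-18 + 1}{7} = \frac{1}{7} \left(-17\right) = - \frac{17}{7} \approx -2.4286$)
$z{\left(L,q \right)} = L + 2 q$
$N = 0$ ($N = - 4 \cdot 4 \cdot 0 \cdot 2 = - 4 \cdot 0 \cdot 2 = \left(-4\right) 0 = 0$)
$c{\left(B \right)} = 0$
$4 c{\left(z{\left(x,8 \right)} \right)} = 4 \cdot 0 = 0$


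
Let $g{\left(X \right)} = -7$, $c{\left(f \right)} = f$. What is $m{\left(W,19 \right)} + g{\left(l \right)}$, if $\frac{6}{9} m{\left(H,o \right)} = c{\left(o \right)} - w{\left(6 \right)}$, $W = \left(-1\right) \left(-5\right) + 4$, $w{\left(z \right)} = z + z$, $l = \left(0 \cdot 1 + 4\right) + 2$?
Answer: $\frac{7}{2} \approx 3.5$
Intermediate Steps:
$l = 6$ ($l = \left(0 + 4\right) + 2 = 4 + 2 = 6$)
$w{\left(z \right)} = 2 z$
$W = 9$ ($W = 5 + 4 = 9$)
$m{\left(H,o \right)} = -18 + \frac{3 o}{2}$ ($m{\left(H,o \right)} = \frac{3 \left(o - 2 \cdot 6\right)}{2} = \frac{3 \left(o - 12\right)}{2} = \frac{3 \left(-12 + o\right)}{2} = -18 + \frac{3 o}{2}$)
$m{\left(W,19 \right)} + g{\left(l \right)} = \left(-18 + \frac{3}{2} \cdot 19\right) - 7 = \left(-18 + \frac{57}{2}\right) - 7 = \frac{21}{2} - 7 = \frac{7}{2}$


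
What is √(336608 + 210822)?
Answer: √547430 ≈ 739.88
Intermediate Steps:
√(336608 + 210822) = √547430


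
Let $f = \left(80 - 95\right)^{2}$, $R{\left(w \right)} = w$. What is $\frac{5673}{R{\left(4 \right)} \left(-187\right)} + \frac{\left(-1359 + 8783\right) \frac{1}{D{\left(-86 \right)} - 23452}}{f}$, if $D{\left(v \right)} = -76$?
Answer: $- \frac{220862357}{29115900} \approx -7.5856$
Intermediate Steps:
$f = 225$ ($f = \left(-15\right)^{2} = 225$)
$\frac{5673}{R{\left(4 \right)} \left(-187\right)} + \frac{\left(-1359 + 8783\right) \frac{1}{D{\left(-86 \right)} - 23452}}{f} = \frac{5673}{4 \left(-187\right)} + \frac{\left(-1359 + 8783\right) \frac{1}{-76 - 23452}}{225} = \frac{5673}{-748} + \frac{7424}{-23528} \cdot \frac{1}{225} = 5673 \left(- \frac{1}{748}\right) + 7424 \left(- \frac{1}{23528}\right) \frac{1}{225} = - \frac{5673}{748} - \frac{928}{661725} = - \frac{220862357}{29115900}$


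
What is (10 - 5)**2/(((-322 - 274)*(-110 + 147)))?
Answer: -25/22052 ≈ -0.0011337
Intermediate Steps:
(10 - 5)**2/(((-322 - 274)*(-110 + 147))) = 5**2/((-596*37)) = 25/(-22052) = 25*(-1/22052) = -25/22052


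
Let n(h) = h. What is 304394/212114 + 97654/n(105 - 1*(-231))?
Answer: 743430605/2545368 ≈ 292.07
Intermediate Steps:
304394/212114 + 97654/n(105 - 1*(-231)) = 304394/212114 + 97654/(105 - 1*(-231)) = 304394*(1/212114) + 97654/(105 + 231) = 152197/106057 + 97654/336 = 152197/106057 + 97654*(1/336) = 152197/106057 + 48827/168 = 743430605/2545368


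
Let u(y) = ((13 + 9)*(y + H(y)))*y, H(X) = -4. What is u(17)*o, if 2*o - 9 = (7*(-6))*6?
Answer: -590733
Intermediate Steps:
o = -243/2 (o = 9/2 + ((7*(-6))*6)/2 = 9/2 + (-42*6)/2 = 9/2 + (1/2)*(-252) = 9/2 - 126 = -243/2 ≈ -121.50)
u(y) = y*(-88 + 22*y) (u(y) = ((13 + 9)*(y - 4))*y = (22*(-4 + y))*y = (-88 + 22*y)*y = y*(-88 + 22*y))
u(17)*o = (22*17*(-4 + 17))*(-243/2) = (22*17*13)*(-243/2) = 4862*(-243/2) = -590733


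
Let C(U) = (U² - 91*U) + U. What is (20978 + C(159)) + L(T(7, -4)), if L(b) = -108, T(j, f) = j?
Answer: 31841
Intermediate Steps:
C(U) = U² - 90*U
(20978 + C(159)) + L(T(7, -4)) = (20978 + 159*(-90 + 159)) - 108 = (20978 + 159*69) - 108 = (20978 + 10971) - 108 = 31949 - 108 = 31841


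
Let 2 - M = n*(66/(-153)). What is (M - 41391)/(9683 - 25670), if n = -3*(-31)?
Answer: 702931/271779 ≈ 2.5864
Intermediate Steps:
n = 93
M = 716/17 (M = 2 - 93*66/(-153) = 2 - 93*66*(-1/153) = 2 - 93*(-22)/51 = 2 - 1*(-682/17) = 2 + 682/17 = 716/17 ≈ 42.118)
(M - 41391)/(9683 - 25670) = (716/17 - 41391)/(9683 - 25670) = -702931/17/(-15987) = -702931/17*(-1/15987) = 702931/271779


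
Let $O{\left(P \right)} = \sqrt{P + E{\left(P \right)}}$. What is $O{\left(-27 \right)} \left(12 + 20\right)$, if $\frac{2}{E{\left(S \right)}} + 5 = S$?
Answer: $8 i \sqrt{433} \approx 166.47 i$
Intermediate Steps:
$E{\left(S \right)} = \frac{2}{-5 + S}$
$O{\left(P \right)} = \sqrt{P + \frac{2}{-5 + P}}$
$O{\left(-27 \right)} \left(12 + 20\right) = \sqrt{\frac{2 - 27 \left(-5 - 27\right)}{-5 - 27}} \left(12 + 20\right) = \sqrt{\frac{2 - -864}{-32}} \cdot 32 = \sqrt{- \frac{2 + 864}{32}} \cdot 32 = \sqrt{\left(- \frac{1}{32}\right) 866} \cdot 32 = \sqrt{- \frac{433}{16}} \cdot 32 = \frac{i \sqrt{433}}{4} \cdot 32 = 8 i \sqrt{433}$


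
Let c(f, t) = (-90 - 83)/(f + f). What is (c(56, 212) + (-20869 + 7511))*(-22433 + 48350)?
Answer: -38778803673/112 ≈ -3.4624e+8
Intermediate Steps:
c(f, t) = -173/(2*f) (c(f, t) = -173*1/(2*f) = -173/(2*f))
(c(56, 212) + (-20869 + 7511))*(-22433 + 48350) = (-173/2/56 + (-20869 + 7511))*(-22433 + 48350) = (-173/2*1/56 - 13358)*25917 = (-173/112 - 13358)*25917 = -1496269/112*25917 = -38778803673/112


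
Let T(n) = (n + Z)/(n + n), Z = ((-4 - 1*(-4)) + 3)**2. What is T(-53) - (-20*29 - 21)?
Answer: 31875/53 ≈ 601.42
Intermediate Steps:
Z = 9 (Z = ((-4 + 4) + 3)**2 = (0 + 3)**2 = 3**2 = 9)
T(n) = (9 + n)/(2*n) (T(n) = (n + 9)/(n + n) = (9 + n)/((2*n)) = (9 + n)*(1/(2*n)) = (9 + n)/(2*n))
T(-53) - (-20*29 - 21) = (1/2)*(9 - 53)/(-53) - (-20*29 - 21) = (1/2)*(-1/53)*(-44) - (-580 - 21) = 22/53 - 1*(-601) = 22/53 + 601 = 31875/53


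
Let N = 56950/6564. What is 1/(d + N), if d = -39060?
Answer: -3282/128166445 ≈ -2.5607e-5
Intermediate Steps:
N = 28475/3282 (N = 56950*(1/6564) = 28475/3282 ≈ 8.6761)
1/(d + N) = 1/(-39060 + 28475/3282) = 1/(-128166445/3282) = -3282/128166445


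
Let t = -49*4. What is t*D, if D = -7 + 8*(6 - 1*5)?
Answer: -196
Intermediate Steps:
t = -196
D = 1 (D = -7 + 8*(6 - 5) = -7 + 8*1 = -7 + 8 = 1)
t*D = -196*1 = -196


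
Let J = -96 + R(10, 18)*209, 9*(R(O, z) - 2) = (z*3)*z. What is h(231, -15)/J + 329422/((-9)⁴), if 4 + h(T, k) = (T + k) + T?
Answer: 7544693791/150207534 ≈ 50.228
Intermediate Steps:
h(T, k) = -4 + k + 2*T (h(T, k) = -4 + ((T + k) + T) = -4 + (k + 2*T) = -4 + k + 2*T)
R(O, z) = 2 + z²/3 (R(O, z) = 2 + ((z*3)*z)/9 = 2 + ((3*z)*z)/9 = 2 + (3*z²)/9 = 2 + z²/3)
J = 22894 (J = -96 + (2 + (⅓)*18²)*209 = -96 + (2 + (⅓)*324)*209 = -96 + (2 + 108)*209 = -96 + 110*209 = -96 + 22990 = 22894)
h(231, -15)/J + 329422/((-9)⁴) = (-4 - 15 + 2*231)/22894 + 329422/((-9)⁴) = (-4 - 15 + 462)*(1/22894) + 329422/6561 = 443*(1/22894) + 329422*(1/6561) = 443/22894 + 329422/6561 = 7544693791/150207534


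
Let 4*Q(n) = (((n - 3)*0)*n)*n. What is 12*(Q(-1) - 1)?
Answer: -12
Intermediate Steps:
Q(n) = 0 (Q(n) = ((((n - 3)*0)*n)*n)/4 = ((((-3 + n)*0)*n)*n)/4 = ((0*n)*n)/4 = (0*n)/4 = (¼)*0 = 0)
12*(Q(-1) - 1) = 12*(0 - 1) = 12*(-1) = -12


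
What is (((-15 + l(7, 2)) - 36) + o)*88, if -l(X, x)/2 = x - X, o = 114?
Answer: 6424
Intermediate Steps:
l(X, x) = -2*x + 2*X (l(X, x) = -2*(x - X) = -2*x + 2*X)
(((-15 + l(7, 2)) - 36) + o)*88 = (((-15 + (-2*2 + 2*7)) - 36) + 114)*88 = (((-15 + (-4 + 14)) - 36) + 114)*88 = (((-15 + 10) - 36) + 114)*88 = ((-5 - 36) + 114)*88 = (-41 + 114)*88 = 73*88 = 6424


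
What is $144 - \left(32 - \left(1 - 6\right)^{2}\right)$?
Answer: $137$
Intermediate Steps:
$144 - \left(32 - \left(1 - 6\right)^{2}\right) = 144 - \left(32 - \left(-5\right)^{2}\right) = 144 - \left(32 - 25\right) = 144 - 7 = 137$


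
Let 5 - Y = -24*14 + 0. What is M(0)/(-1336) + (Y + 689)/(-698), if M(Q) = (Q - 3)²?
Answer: -691181/466264 ≈ -1.4824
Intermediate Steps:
Y = 341 (Y = 5 - (-24*14 + 0) = 5 - (-336 + 0) = 5 - 1*(-336) = 5 + 336 = 341)
M(Q) = (-3 + Q)²
M(0)/(-1336) + (Y + 689)/(-698) = (-3 + 0)²/(-1336) + (341 + 689)/(-698) = (-3)²*(-1/1336) + 1030*(-1/698) = 9*(-1/1336) - 515/349 = -9/1336 - 515/349 = -691181/466264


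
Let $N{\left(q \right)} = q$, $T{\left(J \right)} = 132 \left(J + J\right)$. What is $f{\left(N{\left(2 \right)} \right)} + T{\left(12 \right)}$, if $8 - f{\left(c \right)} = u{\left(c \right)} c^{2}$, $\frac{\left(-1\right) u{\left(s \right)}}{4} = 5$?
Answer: $3256$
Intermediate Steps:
$T{\left(J \right)} = 264 J$ ($T{\left(J \right)} = 132 \cdot 2 J = 264 J$)
$u{\left(s \right)} = -20$ ($u{\left(s \right)} = \left(-4\right) 5 = -20$)
$f{\left(c \right)} = 8 + 20 c^{2}$ ($f{\left(c \right)} = 8 - - 20 c^{2} = 8 + 20 c^{2}$)
$f{\left(N{\left(2 \right)} \right)} + T{\left(12 \right)} = \left(8 + 20 \cdot 2^{2}\right) + 264 \cdot 12 = \left(8 + 20 \cdot 4\right) + 3168 = \left(8 + 80\right) + 3168 = 88 + 3168 = 3256$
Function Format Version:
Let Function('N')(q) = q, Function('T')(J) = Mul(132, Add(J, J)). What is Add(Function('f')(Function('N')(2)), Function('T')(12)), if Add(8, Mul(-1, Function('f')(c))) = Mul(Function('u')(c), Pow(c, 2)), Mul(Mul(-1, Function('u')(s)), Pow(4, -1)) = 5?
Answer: 3256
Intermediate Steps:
Function('T')(J) = Mul(264, J) (Function('T')(J) = Mul(132, Mul(2, J)) = Mul(264, J))
Function('u')(s) = -20 (Function('u')(s) = Mul(-4, 5) = -20)
Function('f')(c) = Add(8, Mul(20, Pow(c, 2))) (Function('f')(c) = Add(8, Mul(-1, Mul(-20, Pow(c, 2)))) = Add(8, Mul(20, Pow(c, 2))))
Add(Function('f')(Function('N')(2)), Function('T')(12)) = Add(Add(8, Mul(20, Pow(2, 2))), Mul(264, 12)) = Add(Add(8, Mul(20, 4)), 3168) = Add(Add(8, 80), 3168) = Add(88, 3168) = 3256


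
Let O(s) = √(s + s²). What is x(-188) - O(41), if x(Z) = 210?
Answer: 210 - √1722 ≈ 168.50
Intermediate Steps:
x(-188) - O(41) = 210 - √(41*(1 + 41)) = 210 - √(41*42) = 210 - √1722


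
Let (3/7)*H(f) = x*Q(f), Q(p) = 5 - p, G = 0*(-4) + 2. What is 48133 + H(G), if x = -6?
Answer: 48091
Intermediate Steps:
G = 2 (G = 0 + 2 = 2)
H(f) = -70 + 14*f (H(f) = 7*(-6*(5 - f))/3 = 7*(-30 + 6*f)/3 = -70 + 14*f)
48133 + H(G) = 48133 + (-70 + 14*2) = 48133 + (-70 + 28) = 48133 - 42 = 48091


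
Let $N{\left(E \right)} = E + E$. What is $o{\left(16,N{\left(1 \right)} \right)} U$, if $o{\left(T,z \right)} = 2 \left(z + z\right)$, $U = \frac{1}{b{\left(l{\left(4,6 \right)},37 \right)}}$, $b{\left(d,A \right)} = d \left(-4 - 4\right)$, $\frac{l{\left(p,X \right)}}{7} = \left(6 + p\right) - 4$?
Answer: $- \frac{1}{42} \approx -0.02381$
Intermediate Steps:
$N{\left(E \right)} = 2 E$
$l{\left(p,X \right)} = 14 + 7 p$ ($l{\left(p,X \right)} = 7 \left(\left(6 + p\right) - 4\right) = 7 \left(2 + p\right) = 14 + 7 p$)
$b{\left(d,A \right)} = - 8 d$ ($b{\left(d,A \right)} = d \left(-8\right) = - 8 d$)
$U = - \frac{1}{336}$ ($U = \frac{1}{\left(-8\right) \left(14 + 7 \cdot 4\right)} = \frac{1}{\left(-8\right) \left(14 + 28\right)} = \frac{1}{\left(-8\right) 42} = \frac{1}{-336} = - \frac{1}{336} \approx -0.0029762$)
$o{\left(T,z \right)} = 4 z$ ($o{\left(T,z \right)} = 2 \cdot 2 z = 4 z$)
$o{\left(16,N{\left(1 \right)} \right)} U = 4 \cdot 2 \cdot 1 \left(- \frac{1}{336}\right) = 4 \cdot 2 \left(- \frac{1}{336}\right) = 8 \left(- \frac{1}{336}\right) = - \frac{1}{42}$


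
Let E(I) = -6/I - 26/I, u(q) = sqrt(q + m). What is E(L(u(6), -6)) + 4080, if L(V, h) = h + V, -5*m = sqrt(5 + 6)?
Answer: 4080 + 32/(6 - sqrt(6 - sqrt(11)/5)) ≈ 4088.7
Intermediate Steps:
m = -sqrt(11)/5 (m = -sqrt(5 + 6)/5 = -sqrt(11)/5 ≈ -0.66333)
u(q) = sqrt(q - sqrt(11)/5)
L(V, h) = V + h
E(I) = -32/I
E(L(u(6), -6)) + 4080 = -32/(sqrt(-5*sqrt(11) + 25*6)/5 - 6) + 4080 = -32/(sqrt(-5*sqrt(11) + 150)/5 - 6) + 4080 = -32/(sqrt(150 - 5*sqrt(11))/5 - 6) + 4080 = -32/(-6 + sqrt(150 - 5*sqrt(11))/5) + 4080 = 4080 - 32/(-6 + sqrt(150 - 5*sqrt(11))/5)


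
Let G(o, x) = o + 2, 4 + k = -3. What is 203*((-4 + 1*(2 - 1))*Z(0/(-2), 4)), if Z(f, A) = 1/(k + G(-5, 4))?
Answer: 609/10 ≈ 60.900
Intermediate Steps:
k = -7 (k = -4 - 3 = -7)
G(o, x) = 2 + o
Z(f, A) = -1/10 (Z(f, A) = 1/(-7 + (2 - 5)) = 1/(-7 - 3) = 1/(-10) = -1/10)
203*((-4 + 1*(2 - 1))*Z(0/(-2), 4)) = 203*((-4 + 1*(2 - 1))*(-1/10)) = 203*((-4 + 1*1)*(-1/10)) = 203*((-4 + 1)*(-1/10)) = 203*(-3*(-1/10)) = 203*(3/10) = 609/10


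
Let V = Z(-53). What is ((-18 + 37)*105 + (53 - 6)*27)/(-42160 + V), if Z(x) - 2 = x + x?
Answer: -136/1761 ≈ -0.077229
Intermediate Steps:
Z(x) = 2 + 2*x (Z(x) = 2 + (x + x) = 2 + 2*x)
V = -104 (V = 2 + 2*(-53) = 2 - 106 = -104)
((-18 + 37)*105 + (53 - 6)*27)/(-42160 + V) = ((-18 + 37)*105 + (53 - 6)*27)/(-42160 - 104) = (19*105 + 47*27)/(-42264) = (1995 + 1269)*(-1/42264) = 3264*(-1/42264) = -136/1761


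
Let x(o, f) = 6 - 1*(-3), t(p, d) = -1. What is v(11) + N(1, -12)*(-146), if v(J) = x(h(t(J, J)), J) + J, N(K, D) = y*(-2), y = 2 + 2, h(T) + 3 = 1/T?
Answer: 1188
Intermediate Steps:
h(T) = -3 + 1/T
y = 4
x(o, f) = 9 (x(o, f) = 6 + 3 = 9)
N(K, D) = -8 (N(K, D) = 4*(-2) = -8)
v(J) = 9 + J
v(11) + N(1, -12)*(-146) = (9 + 11) - 8*(-146) = 20 + 1168 = 1188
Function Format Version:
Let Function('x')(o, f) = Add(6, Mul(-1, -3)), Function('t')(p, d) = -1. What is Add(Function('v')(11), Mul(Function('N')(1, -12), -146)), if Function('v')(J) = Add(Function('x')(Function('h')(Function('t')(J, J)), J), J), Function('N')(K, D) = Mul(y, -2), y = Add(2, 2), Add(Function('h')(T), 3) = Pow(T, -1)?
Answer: 1188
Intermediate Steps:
Function('h')(T) = Add(-3, Pow(T, -1))
y = 4
Function('x')(o, f) = 9 (Function('x')(o, f) = Add(6, 3) = 9)
Function('N')(K, D) = -8 (Function('N')(K, D) = Mul(4, -2) = -8)
Function('v')(J) = Add(9, J)
Add(Function('v')(11), Mul(Function('N')(1, -12), -146)) = Add(Add(9, 11), Mul(-8, -146)) = Add(20, 1168) = 1188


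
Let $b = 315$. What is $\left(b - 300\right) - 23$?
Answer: $-8$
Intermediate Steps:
$\left(b - 300\right) - 23 = \left(315 - 300\right) - 23 = 15 - 23 = -8$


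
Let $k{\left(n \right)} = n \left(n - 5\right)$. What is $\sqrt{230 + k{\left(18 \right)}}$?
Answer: $4 \sqrt{29} \approx 21.541$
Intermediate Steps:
$k{\left(n \right)} = n \left(-5 + n\right)$
$\sqrt{230 + k{\left(18 \right)}} = \sqrt{230 + 18 \left(-5 + 18\right)} = \sqrt{230 + 18 \cdot 13} = \sqrt{230 + 234} = \sqrt{464} = 4 \sqrt{29}$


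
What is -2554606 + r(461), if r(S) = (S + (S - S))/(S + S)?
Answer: -5109211/2 ≈ -2.5546e+6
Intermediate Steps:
r(S) = ½ (r(S) = (S + 0)/((2*S)) = S*(1/(2*S)) = ½)
-2554606 + r(461) = -2554606 + ½ = -5109211/2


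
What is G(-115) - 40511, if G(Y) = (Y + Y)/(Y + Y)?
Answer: -40510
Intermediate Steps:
G(Y) = 1 (G(Y) = (2*Y)/((2*Y)) = (2*Y)*(1/(2*Y)) = 1)
G(-115) - 40511 = 1 - 40511 = -40510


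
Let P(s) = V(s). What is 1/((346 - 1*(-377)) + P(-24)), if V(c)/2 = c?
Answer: 1/675 ≈ 0.0014815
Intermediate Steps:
V(c) = 2*c
P(s) = 2*s
1/((346 - 1*(-377)) + P(-24)) = 1/((346 - 1*(-377)) + 2*(-24)) = 1/((346 + 377) - 48) = 1/(723 - 48) = 1/675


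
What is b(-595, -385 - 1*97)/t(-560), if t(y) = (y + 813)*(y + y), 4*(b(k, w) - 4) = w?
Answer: 233/566720 ≈ 0.00041114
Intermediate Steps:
b(k, w) = 4 + w/4
t(y) = 2*y*(813 + y) (t(y) = (813 + y)*(2*y) = 2*y*(813 + y))
b(-595, -385 - 1*97)/t(-560) = (4 + (-385 - 1*97)/4)/((2*(-560)*(813 - 560))) = (4 + (-385 - 97)/4)/((2*(-560)*253)) = (4 + (¼)*(-482))/(-283360) = (4 - 241/2)*(-1/283360) = -233/2*(-1/283360) = 233/566720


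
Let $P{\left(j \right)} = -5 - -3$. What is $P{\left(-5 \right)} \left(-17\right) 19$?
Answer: $646$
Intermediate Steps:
$P{\left(j \right)} = -2$ ($P{\left(j \right)} = -5 + 3 = -2$)
$P{\left(-5 \right)} \left(-17\right) 19 = \left(-2\right) \left(-17\right) 19 = 34 \cdot 19 = 646$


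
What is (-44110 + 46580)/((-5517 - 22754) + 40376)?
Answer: 494/2421 ≈ 0.20405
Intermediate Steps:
(-44110 + 46580)/((-5517 - 22754) + 40376) = 2470/(-28271 + 40376) = 2470/12105 = 2470*(1/12105) = 494/2421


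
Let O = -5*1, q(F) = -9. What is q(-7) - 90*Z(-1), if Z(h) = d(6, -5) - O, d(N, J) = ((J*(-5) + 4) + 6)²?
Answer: -110709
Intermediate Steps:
O = -5
d(N, J) = (10 - 5*J)² (d(N, J) = ((-5*J + 4) + 6)² = ((4 - 5*J) + 6)² = (10 - 5*J)²)
Z(h) = 1230 (Z(h) = 25*(-2 - 5)² - 1*(-5) = 25*(-7)² + 5 = 25*49 + 5 = 1225 + 5 = 1230)
q(-7) - 90*Z(-1) = -9 - 90*1230 = -9 - 110700 = -110709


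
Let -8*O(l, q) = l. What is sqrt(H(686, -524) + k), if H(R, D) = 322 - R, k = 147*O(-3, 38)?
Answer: I*sqrt(4942)/4 ≈ 17.575*I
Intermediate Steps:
O(l, q) = -l/8
k = 441/8 (k = 147*(-1/8*(-3)) = 147*(3/8) = 441/8 ≈ 55.125)
sqrt(H(686, -524) + k) = sqrt((322 - 1*686) + 441/8) = sqrt((322 - 686) + 441/8) = sqrt(-364 + 441/8) = sqrt(-2471/8) = I*sqrt(4942)/4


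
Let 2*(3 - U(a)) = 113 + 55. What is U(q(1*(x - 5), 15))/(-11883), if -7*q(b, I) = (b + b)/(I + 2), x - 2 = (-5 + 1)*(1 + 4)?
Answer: 27/3961 ≈ 0.0068165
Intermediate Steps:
x = -18 (x = 2 + (-5 + 1)*(1 + 4) = 2 - 4*5 = 2 - 20 = -18)
q(b, I) = -2*b/(7*(2 + I)) (q(b, I) = -(b + b)/(7*(I + 2)) = -2*b/(7*(2 + I)))
U(a) = -81 (U(a) = 3 - (113 + 55)/2 = 3 - ½*168 = 3 - 84 = -81)
U(q(1*(x - 5), 15))/(-11883) = -81/(-11883) = -81*(-1/11883) = 27/3961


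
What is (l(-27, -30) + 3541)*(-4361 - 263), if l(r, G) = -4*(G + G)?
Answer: -17483344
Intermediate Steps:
l(r, G) = -8*G
(l(-27, -30) + 3541)*(-4361 - 263) = (-8*(-30) + 3541)*(-4361 - 263) = (240 + 3541)*(-4624) = 3781*(-4624) = -17483344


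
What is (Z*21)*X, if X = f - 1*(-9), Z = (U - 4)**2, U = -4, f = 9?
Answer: 24192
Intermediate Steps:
Z = 64 (Z = (-4 - 4)**2 = (-8)**2 = 64)
X = 18 (X = 9 - 1*(-9) = 9 + 9 = 18)
(Z*21)*X = (64*21)*18 = 1344*18 = 24192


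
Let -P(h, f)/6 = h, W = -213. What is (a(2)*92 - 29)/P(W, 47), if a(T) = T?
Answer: 155/1278 ≈ 0.12128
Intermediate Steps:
P(h, f) = -6*h
(a(2)*92 - 29)/P(W, 47) = (2*92 - 29)/((-6*(-213))) = (184 - 29)/1278 = 155*(1/1278) = 155/1278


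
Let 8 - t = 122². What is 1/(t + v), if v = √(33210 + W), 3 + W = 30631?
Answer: -7438/110615769 - √63838/221231538 ≈ -6.8384e-5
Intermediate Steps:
W = 30628 (W = -3 + 30631 = 30628)
v = √63838 (v = √(33210 + 30628) = √63838 ≈ 252.66)
t = -14876 (t = 8 - 1*122² = 8 - 1*14884 = 8 - 14884 = -14876)
1/(t + v) = 1/(-14876 + √63838)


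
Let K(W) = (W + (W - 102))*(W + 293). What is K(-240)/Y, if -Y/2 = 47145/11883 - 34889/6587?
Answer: -134134381087/11560208 ≈ -11603.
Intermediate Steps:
Y = 69361248/26091107 (Y = -2*(47145/11883 - 34889/6587) = -2*(47145*(1/11883) - 34889*1/6587) = -2*(15715/3961 - 34889/6587) = -2*(-34680624/26091107) = 69361248/26091107 ≈ 2.6584)
K(W) = (-102 + 2*W)*(293 + W) (K(W) = (W + (-102 + W))*(293 + W) = (-102 + 2*W)*(293 + W))
K(-240)/Y = (-29886 + 2*(-240)² + 484*(-240))/(69361248/26091107) = (-29886 + 2*57600 - 116160)*(26091107/69361248) = (-29886 + 115200 - 116160)*(26091107/69361248) = -30846*26091107/69361248 = -134134381087/11560208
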